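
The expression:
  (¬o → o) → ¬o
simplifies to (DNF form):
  ¬o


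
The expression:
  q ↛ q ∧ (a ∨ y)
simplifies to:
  False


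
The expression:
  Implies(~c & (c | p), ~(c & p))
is always true.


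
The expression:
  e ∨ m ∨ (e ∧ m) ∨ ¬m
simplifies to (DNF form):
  True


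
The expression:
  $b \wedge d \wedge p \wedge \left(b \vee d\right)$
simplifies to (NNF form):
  $b \wedge d \wedge p$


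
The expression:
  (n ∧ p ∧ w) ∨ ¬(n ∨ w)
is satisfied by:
  {p: True, w: False, n: False}
  {p: False, w: False, n: False}
  {n: True, w: True, p: True}


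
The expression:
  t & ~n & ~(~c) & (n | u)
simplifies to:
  c & t & u & ~n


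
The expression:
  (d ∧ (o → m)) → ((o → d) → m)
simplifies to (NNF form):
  m ∨ o ∨ ¬d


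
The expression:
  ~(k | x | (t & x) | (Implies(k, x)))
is never true.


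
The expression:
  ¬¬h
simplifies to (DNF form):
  h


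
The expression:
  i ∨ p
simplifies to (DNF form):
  i ∨ p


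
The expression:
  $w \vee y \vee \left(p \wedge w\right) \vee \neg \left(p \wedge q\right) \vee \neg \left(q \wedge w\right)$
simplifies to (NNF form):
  $\text{True}$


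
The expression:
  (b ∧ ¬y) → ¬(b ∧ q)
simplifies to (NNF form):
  y ∨ ¬b ∨ ¬q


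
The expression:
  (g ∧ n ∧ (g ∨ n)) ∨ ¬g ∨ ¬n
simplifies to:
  True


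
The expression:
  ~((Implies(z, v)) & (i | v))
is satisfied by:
  {z: True, v: False, i: False}
  {v: False, i: False, z: False}
  {i: True, z: True, v: False}


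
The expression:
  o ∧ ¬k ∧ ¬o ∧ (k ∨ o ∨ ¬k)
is never true.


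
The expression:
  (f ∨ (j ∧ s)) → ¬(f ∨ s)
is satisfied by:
  {s: False, f: False, j: False}
  {j: True, s: False, f: False}
  {s: True, j: False, f: False}


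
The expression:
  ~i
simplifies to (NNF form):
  ~i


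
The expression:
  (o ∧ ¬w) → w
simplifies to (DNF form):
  w ∨ ¬o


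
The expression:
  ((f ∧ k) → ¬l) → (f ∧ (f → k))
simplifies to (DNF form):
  f ∧ k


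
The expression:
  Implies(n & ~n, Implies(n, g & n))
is always true.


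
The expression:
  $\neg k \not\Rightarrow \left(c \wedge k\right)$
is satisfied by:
  {k: False}


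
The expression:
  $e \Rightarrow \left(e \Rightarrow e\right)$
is always true.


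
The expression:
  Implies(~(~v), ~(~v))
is always true.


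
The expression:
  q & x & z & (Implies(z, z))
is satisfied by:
  {z: True, x: True, q: True}


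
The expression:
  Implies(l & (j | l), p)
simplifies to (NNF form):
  p | ~l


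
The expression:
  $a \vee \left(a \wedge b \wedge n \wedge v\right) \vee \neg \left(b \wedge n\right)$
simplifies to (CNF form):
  $a \vee \neg b \vee \neg n$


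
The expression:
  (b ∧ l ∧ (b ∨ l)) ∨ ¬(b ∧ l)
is always true.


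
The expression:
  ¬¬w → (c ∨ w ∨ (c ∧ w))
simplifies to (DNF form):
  True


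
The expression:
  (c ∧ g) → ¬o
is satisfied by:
  {g: False, c: False, o: False}
  {o: True, g: False, c: False}
  {c: True, g: False, o: False}
  {o: True, c: True, g: False}
  {g: True, o: False, c: False}
  {o: True, g: True, c: False}
  {c: True, g: True, o: False}


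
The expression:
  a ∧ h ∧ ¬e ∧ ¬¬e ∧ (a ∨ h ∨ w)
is never true.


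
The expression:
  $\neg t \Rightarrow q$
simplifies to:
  $q \vee t$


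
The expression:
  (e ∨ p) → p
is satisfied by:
  {p: True, e: False}
  {e: False, p: False}
  {e: True, p: True}


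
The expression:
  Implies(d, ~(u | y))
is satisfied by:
  {u: False, d: False, y: False}
  {y: True, u: False, d: False}
  {u: True, y: False, d: False}
  {y: True, u: True, d: False}
  {d: True, y: False, u: False}


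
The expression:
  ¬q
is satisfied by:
  {q: False}


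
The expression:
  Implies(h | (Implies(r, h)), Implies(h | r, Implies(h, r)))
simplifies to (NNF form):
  r | ~h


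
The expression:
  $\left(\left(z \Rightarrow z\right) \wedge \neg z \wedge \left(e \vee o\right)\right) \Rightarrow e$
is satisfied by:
  {z: True, e: True, o: False}
  {z: True, o: False, e: False}
  {e: True, o: False, z: False}
  {e: False, o: False, z: False}
  {z: True, e: True, o: True}
  {z: True, o: True, e: False}
  {e: True, o: True, z: False}


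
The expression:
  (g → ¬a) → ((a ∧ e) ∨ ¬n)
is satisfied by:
  {g: True, e: True, a: True, n: False}
  {g: True, a: True, e: False, n: False}
  {e: True, a: True, g: False, n: False}
  {a: True, g: False, e: False, n: False}
  {e: True, g: True, a: False, n: False}
  {g: True, a: False, e: False, n: False}
  {e: True, g: False, a: False, n: False}
  {g: False, a: False, e: False, n: False}
  {n: True, g: True, a: True, e: True}
  {n: True, g: True, a: True, e: False}
  {n: True, a: True, e: True, g: False}


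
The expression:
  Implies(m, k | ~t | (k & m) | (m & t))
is always true.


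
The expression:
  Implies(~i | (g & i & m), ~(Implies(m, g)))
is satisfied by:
  {i: True, m: False, g: False}
  {i: True, g: True, m: False}
  {i: True, m: True, g: False}
  {m: True, g: False, i: False}


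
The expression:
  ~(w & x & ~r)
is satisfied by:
  {r: True, w: False, x: False}
  {w: False, x: False, r: False}
  {r: True, x: True, w: False}
  {x: True, w: False, r: False}
  {r: True, w: True, x: False}
  {w: True, r: False, x: False}
  {r: True, x: True, w: True}


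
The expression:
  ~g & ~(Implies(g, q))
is never true.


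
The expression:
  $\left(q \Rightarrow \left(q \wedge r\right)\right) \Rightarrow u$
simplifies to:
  $u \vee \left(q \wedge \neg r\right)$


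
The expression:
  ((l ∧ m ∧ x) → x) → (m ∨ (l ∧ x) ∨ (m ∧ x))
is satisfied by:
  {x: True, m: True, l: True}
  {x: True, m: True, l: False}
  {m: True, l: True, x: False}
  {m: True, l: False, x: False}
  {x: True, l: True, m: False}


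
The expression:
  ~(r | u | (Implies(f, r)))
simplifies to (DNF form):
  f & ~r & ~u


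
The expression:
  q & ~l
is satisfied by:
  {q: True, l: False}


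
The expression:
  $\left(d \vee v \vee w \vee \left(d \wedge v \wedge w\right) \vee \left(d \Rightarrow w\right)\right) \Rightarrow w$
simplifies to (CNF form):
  $w$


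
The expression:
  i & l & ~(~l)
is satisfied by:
  {i: True, l: True}


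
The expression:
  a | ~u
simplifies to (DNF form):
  a | ~u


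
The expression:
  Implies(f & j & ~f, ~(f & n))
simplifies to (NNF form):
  True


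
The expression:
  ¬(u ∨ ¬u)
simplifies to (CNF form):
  False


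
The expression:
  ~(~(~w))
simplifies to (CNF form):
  ~w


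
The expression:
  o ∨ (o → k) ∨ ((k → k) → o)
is always true.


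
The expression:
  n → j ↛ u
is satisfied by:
  {j: True, u: False, n: False}
  {u: False, n: False, j: False}
  {j: True, u: True, n: False}
  {u: True, j: False, n: False}
  {n: True, j: True, u: False}


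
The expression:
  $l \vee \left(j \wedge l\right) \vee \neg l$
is always true.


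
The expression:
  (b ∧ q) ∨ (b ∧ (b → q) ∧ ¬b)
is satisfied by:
  {b: True, q: True}


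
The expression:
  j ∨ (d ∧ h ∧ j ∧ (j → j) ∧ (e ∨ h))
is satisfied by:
  {j: True}


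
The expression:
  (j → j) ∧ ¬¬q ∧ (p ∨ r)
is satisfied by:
  {r: True, p: True, q: True}
  {r: True, q: True, p: False}
  {p: True, q: True, r: False}


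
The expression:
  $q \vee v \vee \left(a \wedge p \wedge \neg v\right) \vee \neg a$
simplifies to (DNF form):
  $p \vee q \vee v \vee \neg a$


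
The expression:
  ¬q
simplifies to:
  ¬q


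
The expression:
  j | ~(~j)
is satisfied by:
  {j: True}


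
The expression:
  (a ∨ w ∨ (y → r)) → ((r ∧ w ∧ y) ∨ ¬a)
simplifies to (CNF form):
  (r ∨ ¬a) ∧ (w ∨ ¬a) ∧ (y ∨ ¬a)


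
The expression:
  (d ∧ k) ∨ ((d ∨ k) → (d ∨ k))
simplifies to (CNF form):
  True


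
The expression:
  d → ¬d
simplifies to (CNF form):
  ¬d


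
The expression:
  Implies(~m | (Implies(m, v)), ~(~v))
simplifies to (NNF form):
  m | v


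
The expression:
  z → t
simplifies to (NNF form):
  t ∨ ¬z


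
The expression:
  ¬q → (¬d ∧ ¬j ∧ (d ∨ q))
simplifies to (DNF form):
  q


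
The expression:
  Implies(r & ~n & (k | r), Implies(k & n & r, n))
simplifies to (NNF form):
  True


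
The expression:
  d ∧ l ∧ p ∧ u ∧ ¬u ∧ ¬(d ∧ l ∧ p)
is never true.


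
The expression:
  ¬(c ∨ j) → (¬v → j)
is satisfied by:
  {c: True, v: True, j: True}
  {c: True, v: True, j: False}
  {c: True, j: True, v: False}
  {c: True, j: False, v: False}
  {v: True, j: True, c: False}
  {v: True, j: False, c: False}
  {j: True, v: False, c: False}


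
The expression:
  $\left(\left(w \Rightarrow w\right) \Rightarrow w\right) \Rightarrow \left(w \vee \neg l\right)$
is always true.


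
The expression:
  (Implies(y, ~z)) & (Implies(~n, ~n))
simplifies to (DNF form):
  ~y | ~z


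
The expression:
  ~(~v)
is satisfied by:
  {v: True}


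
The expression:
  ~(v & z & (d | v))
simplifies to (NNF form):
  ~v | ~z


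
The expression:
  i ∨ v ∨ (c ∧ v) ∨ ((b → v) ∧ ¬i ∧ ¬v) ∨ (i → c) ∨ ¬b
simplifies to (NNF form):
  True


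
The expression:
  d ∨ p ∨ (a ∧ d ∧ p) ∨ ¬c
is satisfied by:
  {d: True, p: True, c: False}
  {d: True, c: False, p: False}
  {p: True, c: False, d: False}
  {p: False, c: False, d: False}
  {d: True, p: True, c: True}
  {d: True, c: True, p: False}
  {p: True, c: True, d: False}


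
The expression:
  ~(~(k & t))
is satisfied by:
  {t: True, k: True}


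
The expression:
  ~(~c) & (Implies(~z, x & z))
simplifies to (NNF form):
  c & z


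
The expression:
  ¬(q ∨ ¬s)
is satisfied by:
  {s: True, q: False}


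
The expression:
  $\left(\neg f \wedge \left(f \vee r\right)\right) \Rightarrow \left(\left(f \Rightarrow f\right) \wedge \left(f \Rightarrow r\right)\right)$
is always true.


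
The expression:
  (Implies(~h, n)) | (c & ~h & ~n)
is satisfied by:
  {n: True, c: True, h: True}
  {n: True, c: True, h: False}
  {n: True, h: True, c: False}
  {n: True, h: False, c: False}
  {c: True, h: True, n: False}
  {c: True, h: False, n: False}
  {h: True, c: False, n: False}


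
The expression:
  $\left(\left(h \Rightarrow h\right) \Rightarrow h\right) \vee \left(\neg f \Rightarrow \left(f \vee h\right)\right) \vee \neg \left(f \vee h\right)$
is always true.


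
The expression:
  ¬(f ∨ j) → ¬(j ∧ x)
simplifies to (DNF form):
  True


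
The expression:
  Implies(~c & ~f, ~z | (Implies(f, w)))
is always true.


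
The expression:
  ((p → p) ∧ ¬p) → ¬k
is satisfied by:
  {p: True, k: False}
  {k: False, p: False}
  {k: True, p: True}


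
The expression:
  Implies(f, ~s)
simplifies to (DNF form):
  ~f | ~s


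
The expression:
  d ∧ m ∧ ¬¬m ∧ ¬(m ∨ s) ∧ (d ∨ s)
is never true.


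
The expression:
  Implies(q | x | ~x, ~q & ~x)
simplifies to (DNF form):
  ~q & ~x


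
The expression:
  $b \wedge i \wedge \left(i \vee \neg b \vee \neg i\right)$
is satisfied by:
  {i: True, b: True}


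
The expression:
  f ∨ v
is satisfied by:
  {v: True, f: True}
  {v: True, f: False}
  {f: True, v: False}


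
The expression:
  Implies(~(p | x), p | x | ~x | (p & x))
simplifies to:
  True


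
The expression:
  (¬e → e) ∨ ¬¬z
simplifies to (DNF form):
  e ∨ z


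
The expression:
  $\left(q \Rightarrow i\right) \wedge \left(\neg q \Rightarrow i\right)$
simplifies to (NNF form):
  $i$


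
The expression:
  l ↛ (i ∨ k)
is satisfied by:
  {l: True, i: False, k: False}


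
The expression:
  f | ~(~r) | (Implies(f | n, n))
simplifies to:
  True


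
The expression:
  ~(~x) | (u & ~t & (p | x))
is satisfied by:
  {x: True, p: True, u: True, t: False}
  {x: True, p: True, u: False, t: False}
  {x: True, u: True, t: False, p: False}
  {x: True, u: False, t: False, p: False}
  {x: True, p: True, t: True, u: True}
  {x: True, p: True, t: True, u: False}
  {x: True, t: True, u: True, p: False}
  {x: True, t: True, u: False, p: False}
  {p: True, t: False, u: True, x: False}


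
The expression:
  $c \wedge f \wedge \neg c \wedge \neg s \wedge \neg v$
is never true.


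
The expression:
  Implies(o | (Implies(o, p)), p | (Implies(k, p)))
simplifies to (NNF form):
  p | ~k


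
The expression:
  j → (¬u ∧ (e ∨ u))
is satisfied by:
  {e: True, j: False, u: False}
  {e: False, j: False, u: False}
  {u: True, e: True, j: False}
  {u: True, e: False, j: False}
  {j: True, e: True, u: False}


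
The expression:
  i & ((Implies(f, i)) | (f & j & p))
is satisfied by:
  {i: True}


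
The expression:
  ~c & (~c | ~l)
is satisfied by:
  {c: False}


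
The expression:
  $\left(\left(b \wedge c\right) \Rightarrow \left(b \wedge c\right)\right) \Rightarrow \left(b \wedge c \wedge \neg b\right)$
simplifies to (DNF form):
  $\text{False}$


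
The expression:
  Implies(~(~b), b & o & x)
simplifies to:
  ~b | (o & x)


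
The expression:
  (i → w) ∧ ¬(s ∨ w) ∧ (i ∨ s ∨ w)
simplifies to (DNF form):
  False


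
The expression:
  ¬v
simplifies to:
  ¬v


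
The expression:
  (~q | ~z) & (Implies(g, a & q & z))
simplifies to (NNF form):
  ~g & (~q | ~z)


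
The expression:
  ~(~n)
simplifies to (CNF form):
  n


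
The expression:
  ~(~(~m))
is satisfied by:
  {m: False}


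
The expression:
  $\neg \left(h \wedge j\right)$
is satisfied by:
  {h: False, j: False}
  {j: True, h: False}
  {h: True, j: False}


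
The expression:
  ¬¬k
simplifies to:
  k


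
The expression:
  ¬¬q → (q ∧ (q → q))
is always true.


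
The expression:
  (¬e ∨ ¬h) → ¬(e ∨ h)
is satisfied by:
  {h: False, e: False}
  {e: True, h: True}


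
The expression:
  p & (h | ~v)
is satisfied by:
  {h: True, p: True, v: False}
  {p: True, v: False, h: False}
  {h: True, v: True, p: True}


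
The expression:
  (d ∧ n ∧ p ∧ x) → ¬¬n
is always true.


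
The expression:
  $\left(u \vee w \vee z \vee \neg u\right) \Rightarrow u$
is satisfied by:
  {u: True}


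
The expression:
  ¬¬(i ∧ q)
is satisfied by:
  {i: True, q: True}


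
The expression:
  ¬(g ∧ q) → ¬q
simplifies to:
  g ∨ ¬q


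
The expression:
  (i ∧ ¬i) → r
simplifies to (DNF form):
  True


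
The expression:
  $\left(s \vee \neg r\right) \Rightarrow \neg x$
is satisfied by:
  {r: True, s: False, x: False}
  {s: False, x: False, r: False}
  {r: True, s: True, x: False}
  {s: True, r: False, x: False}
  {x: True, r: True, s: False}


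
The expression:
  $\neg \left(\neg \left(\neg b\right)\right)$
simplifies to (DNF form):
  $\neg b$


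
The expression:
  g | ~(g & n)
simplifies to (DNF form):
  True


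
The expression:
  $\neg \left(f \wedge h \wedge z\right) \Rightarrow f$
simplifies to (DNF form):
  $f$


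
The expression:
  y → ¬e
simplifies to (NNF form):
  ¬e ∨ ¬y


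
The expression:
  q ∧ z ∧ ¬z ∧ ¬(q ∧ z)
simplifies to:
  False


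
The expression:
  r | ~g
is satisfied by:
  {r: True, g: False}
  {g: False, r: False}
  {g: True, r: True}


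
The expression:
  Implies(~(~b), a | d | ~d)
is always true.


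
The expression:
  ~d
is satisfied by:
  {d: False}


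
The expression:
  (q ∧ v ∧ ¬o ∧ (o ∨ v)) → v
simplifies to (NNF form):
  True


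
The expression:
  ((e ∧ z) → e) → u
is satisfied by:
  {u: True}


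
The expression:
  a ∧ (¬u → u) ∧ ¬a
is never true.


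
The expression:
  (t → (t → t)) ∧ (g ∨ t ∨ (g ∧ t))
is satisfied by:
  {t: True, g: True}
  {t: True, g: False}
  {g: True, t: False}


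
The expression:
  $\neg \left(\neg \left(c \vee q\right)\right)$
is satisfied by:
  {q: True, c: True}
  {q: True, c: False}
  {c: True, q: False}


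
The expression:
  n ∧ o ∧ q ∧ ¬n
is never true.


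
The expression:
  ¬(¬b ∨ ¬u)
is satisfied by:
  {u: True, b: True}


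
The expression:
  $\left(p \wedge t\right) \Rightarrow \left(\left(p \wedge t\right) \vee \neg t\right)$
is always true.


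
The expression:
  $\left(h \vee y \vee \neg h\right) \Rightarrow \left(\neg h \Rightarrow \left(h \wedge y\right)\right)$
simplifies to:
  $h$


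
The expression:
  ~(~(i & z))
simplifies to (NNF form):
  i & z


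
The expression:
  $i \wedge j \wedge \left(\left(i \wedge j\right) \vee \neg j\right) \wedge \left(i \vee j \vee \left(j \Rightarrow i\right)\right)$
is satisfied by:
  {i: True, j: True}


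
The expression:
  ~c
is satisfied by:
  {c: False}


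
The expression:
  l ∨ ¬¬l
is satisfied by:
  {l: True}


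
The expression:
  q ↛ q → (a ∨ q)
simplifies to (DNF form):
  True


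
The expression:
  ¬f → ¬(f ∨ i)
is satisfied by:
  {f: True, i: False}
  {i: False, f: False}
  {i: True, f: True}


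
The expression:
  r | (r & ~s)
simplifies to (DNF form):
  r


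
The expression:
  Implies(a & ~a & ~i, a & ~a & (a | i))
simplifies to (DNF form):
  True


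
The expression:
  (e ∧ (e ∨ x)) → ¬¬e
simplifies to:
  True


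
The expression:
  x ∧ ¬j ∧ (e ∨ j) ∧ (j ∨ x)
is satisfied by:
  {e: True, x: True, j: False}


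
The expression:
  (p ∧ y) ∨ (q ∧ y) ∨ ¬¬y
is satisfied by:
  {y: True}


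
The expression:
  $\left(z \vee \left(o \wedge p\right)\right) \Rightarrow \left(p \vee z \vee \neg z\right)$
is always true.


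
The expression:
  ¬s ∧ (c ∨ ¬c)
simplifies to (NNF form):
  ¬s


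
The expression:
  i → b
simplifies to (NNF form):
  b ∨ ¬i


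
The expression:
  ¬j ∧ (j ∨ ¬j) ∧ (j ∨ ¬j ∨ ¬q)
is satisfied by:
  {j: False}


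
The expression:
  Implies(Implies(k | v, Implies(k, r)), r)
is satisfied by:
  {r: True, k: True}
  {r: True, k: False}
  {k: True, r: False}


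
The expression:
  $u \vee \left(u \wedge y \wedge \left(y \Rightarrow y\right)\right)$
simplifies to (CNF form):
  $u$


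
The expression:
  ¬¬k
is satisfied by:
  {k: True}


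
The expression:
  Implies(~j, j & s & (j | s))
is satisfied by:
  {j: True}


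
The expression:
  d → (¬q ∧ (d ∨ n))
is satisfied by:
  {q: False, d: False}
  {d: True, q: False}
  {q: True, d: False}


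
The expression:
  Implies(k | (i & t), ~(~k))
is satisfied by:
  {k: True, t: False, i: False}
  {t: False, i: False, k: False}
  {i: True, k: True, t: False}
  {i: True, t: False, k: False}
  {k: True, t: True, i: False}
  {t: True, k: False, i: False}
  {i: True, t: True, k: True}


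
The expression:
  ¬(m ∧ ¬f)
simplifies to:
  f ∨ ¬m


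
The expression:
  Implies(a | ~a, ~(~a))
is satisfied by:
  {a: True}


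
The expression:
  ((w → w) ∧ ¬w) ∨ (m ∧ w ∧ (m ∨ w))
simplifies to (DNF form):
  m ∨ ¬w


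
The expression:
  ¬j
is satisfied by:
  {j: False}


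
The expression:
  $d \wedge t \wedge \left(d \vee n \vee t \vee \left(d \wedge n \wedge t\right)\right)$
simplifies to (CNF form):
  $d \wedge t$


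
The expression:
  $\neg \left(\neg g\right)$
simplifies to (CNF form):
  $g$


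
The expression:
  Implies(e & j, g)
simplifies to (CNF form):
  g | ~e | ~j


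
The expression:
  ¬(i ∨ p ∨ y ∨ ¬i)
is never true.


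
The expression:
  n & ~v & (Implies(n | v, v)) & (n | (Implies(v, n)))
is never true.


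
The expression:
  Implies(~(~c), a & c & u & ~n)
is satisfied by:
  {u: True, a: True, n: False, c: False}
  {u: True, n: False, a: False, c: False}
  {a: True, u: False, n: False, c: False}
  {u: False, n: False, a: False, c: False}
  {u: True, a: True, n: True, c: False}
  {u: True, n: True, a: False, c: False}
  {a: True, n: True, u: False, c: False}
  {n: True, u: False, a: False, c: False}
  {c: True, u: True, a: True, n: False}


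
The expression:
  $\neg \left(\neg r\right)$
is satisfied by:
  {r: True}


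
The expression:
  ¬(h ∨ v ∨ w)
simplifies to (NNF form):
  ¬h ∧ ¬v ∧ ¬w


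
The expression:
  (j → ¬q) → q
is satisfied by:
  {q: True}


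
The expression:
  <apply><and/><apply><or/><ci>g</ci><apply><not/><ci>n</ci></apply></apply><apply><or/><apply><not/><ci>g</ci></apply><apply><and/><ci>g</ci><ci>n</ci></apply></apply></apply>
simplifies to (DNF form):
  <apply><or/><apply><and/><ci>g</ci><ci>n</ci></apply><apply><and/><apply><not/><ci>g</ci></apply><apply><not/><ci>n</ci></apply></apply></apply>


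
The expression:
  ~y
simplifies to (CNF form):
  ~y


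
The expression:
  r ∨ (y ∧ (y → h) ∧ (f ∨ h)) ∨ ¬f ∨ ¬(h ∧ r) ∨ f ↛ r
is always true.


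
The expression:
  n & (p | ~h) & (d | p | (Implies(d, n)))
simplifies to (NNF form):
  n & (p | ~h)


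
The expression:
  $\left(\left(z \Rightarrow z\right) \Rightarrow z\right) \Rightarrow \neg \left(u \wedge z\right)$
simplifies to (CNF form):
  $\neg u \vee \neg z$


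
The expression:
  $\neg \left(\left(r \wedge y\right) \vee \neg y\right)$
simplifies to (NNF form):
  $y \wedge \neg r$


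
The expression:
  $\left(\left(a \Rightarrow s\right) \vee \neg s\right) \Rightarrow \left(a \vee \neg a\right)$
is always true.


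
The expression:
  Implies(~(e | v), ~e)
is always true.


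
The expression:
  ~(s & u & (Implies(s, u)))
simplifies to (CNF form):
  ~s | ~u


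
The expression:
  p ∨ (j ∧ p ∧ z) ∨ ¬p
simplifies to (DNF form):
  True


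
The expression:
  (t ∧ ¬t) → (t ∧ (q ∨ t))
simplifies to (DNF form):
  True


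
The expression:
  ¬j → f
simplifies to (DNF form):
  f ∨ j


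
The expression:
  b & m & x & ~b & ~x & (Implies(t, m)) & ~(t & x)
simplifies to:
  False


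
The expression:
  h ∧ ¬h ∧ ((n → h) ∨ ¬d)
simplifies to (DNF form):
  False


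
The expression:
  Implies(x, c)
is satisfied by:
  {c: True, x: False}
  {x: False, c: False}
  {x: True, c: True}


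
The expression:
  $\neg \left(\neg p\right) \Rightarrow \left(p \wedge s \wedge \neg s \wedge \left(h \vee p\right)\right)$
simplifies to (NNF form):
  $\neg p$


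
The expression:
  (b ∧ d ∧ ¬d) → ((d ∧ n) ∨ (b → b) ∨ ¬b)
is always true.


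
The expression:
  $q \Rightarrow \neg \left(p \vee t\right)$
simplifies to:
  $\left(\neg p \wedge \neg t\right) \vee \neg q$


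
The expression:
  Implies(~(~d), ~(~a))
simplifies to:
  a | ~d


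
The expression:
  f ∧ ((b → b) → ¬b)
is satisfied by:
  {f: True, b: False}


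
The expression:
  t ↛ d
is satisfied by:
  {t: True, d: False}


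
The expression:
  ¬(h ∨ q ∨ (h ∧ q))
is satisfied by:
  {q: False, h: False}


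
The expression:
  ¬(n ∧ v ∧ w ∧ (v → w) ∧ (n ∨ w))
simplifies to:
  ¬n ∨ ¬v ∨ ¬w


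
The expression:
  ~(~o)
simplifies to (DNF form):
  o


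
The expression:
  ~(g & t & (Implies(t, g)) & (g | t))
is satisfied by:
  {g: False, t: False}
  {t: True, g: False}
  {g: True, t: False}


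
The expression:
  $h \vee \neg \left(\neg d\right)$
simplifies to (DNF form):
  $d \vee h$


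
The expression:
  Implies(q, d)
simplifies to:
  d | ~q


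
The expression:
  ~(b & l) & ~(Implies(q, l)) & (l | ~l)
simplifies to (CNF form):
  q & ~l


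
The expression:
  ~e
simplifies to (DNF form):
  ~e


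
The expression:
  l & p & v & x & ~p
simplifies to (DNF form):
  False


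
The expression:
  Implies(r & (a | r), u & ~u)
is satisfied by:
  {r: False}


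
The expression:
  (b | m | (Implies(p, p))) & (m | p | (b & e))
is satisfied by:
  {p: True, m: True, e: True, b: True}
  {p: True, m: True, e: True, b: False}
  {p: True, m: True, b: True, e: False}
  {p: True, m: True, b: False, e: False}
  {p: True, e: True, b: True, m: False}
  {p: True, e: True, b: False, m: False}
  {p: True, e: False, b: True, m: False}
  {p: True, e: False, b: False, m: False}
  {m: True, e: True, b: True, p: False}
  {m: True, e: True, b: False, p: False}
  {m: True, b: True, e: False, p: False}
  {m: True, b: False, e: False, p: False}
  {e: True, b: True, m: False, p: False}


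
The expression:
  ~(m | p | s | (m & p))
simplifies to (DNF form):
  ~m & ~p & ~s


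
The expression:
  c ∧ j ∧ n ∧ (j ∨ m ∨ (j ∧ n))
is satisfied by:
  {c: True, j: True, n: True}


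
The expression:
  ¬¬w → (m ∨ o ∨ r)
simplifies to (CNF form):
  m ∨ o ∨ r ∨ ¬w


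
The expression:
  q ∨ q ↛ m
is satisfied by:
  {q: True}


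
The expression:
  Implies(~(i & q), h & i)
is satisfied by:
  {i: True, q: True, h: True}
  {i: True, q: True, h: False}
  {i: True, h: True, q: False}


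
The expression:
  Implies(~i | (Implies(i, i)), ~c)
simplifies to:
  ~c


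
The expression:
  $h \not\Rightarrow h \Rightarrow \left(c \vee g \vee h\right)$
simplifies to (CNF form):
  $\text{True}$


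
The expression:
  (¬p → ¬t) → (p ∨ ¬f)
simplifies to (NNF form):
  p ∨ t ∨ ¬f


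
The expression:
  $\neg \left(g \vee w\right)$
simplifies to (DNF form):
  $\neg g \wedge \neg w$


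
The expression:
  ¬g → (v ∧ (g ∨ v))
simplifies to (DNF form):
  g ∨ v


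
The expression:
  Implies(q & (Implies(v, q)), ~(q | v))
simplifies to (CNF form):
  ~q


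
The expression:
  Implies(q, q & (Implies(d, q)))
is always true.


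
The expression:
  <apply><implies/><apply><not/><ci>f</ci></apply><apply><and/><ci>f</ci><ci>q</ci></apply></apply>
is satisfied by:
  {f: True}


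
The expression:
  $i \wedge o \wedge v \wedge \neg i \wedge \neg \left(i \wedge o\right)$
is never true.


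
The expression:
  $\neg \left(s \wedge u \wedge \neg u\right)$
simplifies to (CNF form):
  $\text{True}$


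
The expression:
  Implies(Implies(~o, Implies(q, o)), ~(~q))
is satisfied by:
  {q: True}


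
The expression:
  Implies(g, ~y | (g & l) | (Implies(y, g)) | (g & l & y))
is always true.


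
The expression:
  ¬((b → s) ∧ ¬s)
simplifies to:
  b ∨ s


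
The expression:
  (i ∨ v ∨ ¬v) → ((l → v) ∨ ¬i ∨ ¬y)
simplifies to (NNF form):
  v ∨ ¬i ∨ ¬l ∨ ¬y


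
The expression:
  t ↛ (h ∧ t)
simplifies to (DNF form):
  t ∧ ¬h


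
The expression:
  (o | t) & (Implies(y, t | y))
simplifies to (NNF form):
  o | t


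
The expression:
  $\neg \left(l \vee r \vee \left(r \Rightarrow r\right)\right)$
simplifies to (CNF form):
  $\text{False}$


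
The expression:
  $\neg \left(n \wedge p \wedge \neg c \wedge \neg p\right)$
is always true.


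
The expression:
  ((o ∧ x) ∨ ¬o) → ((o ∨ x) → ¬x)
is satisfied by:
  {x: False}


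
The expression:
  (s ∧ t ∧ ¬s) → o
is always true.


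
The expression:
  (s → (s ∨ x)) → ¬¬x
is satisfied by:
  {x: True}


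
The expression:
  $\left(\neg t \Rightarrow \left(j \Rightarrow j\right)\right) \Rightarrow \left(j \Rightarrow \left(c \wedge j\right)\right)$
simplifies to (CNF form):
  $c \vee \neg j$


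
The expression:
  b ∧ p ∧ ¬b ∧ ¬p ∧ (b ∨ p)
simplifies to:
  False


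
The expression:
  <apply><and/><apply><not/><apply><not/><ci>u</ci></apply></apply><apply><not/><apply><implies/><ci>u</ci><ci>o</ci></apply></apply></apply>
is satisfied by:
  {u: True, o: False}


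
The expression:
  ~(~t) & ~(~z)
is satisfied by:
  {t: True, z: True}


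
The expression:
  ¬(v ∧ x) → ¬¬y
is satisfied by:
  {y: True, v: True, x: True}
  {y: True, v: True, x: False}
  {y: True, x: True, v: False}
  {y: True, x: False, v: False}
  {v: True, x: True, y: False}


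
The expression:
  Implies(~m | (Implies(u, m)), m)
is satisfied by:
  {m: True}


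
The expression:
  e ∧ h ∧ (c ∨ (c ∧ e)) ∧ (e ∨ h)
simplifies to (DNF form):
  c ∧ e ∧ h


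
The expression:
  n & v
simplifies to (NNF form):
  n & v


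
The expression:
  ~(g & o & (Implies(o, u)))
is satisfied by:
  {u: False, o: False, g: False}
  {g: True, u: False, o: False}
  {o: True, u: False, g: False}
  {g: True, o: True, u: False}
  {u: True, g: False, o: False}
  {g: True, u: True, o: False}
  {o: True, u: True, g: False}


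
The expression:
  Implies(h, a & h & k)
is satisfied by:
  {k: True, a: True, h: False}
  {k: True, a: False, h: False}
  {a: True, k: False, h: False}
  {k: False, a: False, h: False}
  {k: True, h: True, a: True}


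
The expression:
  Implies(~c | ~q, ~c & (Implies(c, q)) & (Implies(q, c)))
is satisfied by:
  {c: False, q: False}
  {q: True, c: True}


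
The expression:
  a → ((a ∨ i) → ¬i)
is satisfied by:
  {a: False, i: False}
  {i: True, a: False}
  {a: True, i: False}


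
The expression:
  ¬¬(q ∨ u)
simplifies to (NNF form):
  q ∨ u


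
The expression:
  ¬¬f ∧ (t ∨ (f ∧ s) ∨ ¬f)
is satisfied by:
  {t: True, s: True, f: True}
  {t: True, f: True, s: False}
  {s: True, f: True, t: False}


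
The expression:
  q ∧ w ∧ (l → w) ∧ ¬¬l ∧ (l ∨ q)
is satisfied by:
  {w: True, q: True, l: True}


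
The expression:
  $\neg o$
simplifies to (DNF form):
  $\neg o$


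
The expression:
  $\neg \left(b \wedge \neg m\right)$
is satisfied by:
  {m: True, b: False}
  {b: False, m: False}
  {b: True, m: True}


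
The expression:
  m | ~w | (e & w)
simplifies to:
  e | m | ~w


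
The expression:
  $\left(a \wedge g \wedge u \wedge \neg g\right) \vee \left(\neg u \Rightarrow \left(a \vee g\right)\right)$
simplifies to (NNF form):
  $a \vee g \vee u$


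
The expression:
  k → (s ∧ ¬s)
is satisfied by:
  {k: False}


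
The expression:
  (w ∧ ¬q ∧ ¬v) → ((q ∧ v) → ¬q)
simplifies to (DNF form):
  True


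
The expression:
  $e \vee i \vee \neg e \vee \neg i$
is always true.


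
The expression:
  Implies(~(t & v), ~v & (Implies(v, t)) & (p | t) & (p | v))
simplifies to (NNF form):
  (t & v) | (p & ~v)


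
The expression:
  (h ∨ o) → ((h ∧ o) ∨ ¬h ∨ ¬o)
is always true.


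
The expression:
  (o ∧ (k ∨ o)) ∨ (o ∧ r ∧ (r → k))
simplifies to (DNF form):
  o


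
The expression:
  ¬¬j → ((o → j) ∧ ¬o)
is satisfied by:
  {o: False, j: False}
  {j: True, o: False}
  {o: True, j: False}


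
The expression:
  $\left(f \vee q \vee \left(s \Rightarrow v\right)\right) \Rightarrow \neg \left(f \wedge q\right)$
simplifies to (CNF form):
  $\neg f \vee \neg q$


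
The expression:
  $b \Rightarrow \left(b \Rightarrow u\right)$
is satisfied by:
  {u: True, b: False}
  {b: False, u: False}
  {b: True, u: True}


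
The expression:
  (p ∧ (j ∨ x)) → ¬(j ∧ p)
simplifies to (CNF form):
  ¬j ∨ ¬p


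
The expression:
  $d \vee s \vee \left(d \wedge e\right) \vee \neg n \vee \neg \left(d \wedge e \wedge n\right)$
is always true.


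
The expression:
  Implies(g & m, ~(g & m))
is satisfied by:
  {g: False, m: False}
  {m: True, g: False}
  {g: True, m: False}


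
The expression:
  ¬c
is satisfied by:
  {c: False}


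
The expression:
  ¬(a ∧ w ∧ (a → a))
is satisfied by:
  {w: False, a: False}
  {a: True, w: False}
  {w: True, a: False}


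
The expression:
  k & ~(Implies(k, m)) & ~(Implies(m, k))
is never true.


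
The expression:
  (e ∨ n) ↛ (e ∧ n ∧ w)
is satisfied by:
  {n: True, e: False, w: False}
  {n: True, w: True, e: False}
  {n: True, e: True, w: False}
  {e: True, w: False, n: False}
  {w: True, e: True, n: False}


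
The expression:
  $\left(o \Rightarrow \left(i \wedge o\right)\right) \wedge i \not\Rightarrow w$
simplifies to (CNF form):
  $i \wedge \neg w$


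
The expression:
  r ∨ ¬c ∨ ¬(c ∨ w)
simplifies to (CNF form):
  r ∨ ¬c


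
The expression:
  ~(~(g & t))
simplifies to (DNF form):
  g & t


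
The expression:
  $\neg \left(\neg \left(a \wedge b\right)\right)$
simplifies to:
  $a \wedge b$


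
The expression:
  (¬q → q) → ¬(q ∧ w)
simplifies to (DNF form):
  ¬q ∨ ¬w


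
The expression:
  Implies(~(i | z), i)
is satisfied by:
  {i: True, z: True}
  {i: True, z: False}
  {z: True, i: False}


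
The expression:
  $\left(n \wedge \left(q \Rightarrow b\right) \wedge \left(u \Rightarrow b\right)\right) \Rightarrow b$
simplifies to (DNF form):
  $b \vee q \vee u \vee \neg n$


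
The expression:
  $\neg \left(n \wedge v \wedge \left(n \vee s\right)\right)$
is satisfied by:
  {v: False, n: False}
  {n: True, v: False}
  {v: True, n: False}


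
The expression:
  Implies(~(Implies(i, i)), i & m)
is always true.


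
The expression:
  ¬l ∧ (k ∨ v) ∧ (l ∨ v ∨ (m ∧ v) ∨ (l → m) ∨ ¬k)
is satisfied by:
  {k: True, v: True, l: False}
  {k: True, v: False, l: False}
  {v: True, k: False, l: False}


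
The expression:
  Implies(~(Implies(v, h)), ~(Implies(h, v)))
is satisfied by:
  {h: True, v: False}
  {v: False, h: False}
  {v: True, h: True}


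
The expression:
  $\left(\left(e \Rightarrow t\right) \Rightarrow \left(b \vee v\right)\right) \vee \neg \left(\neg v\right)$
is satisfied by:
  {b: True, v: True, e: True, t: False}
  {b: True, v: True, e: False, t: False}
  {b: True, t: True, v: True, e: True}
  {b: True, t: True, v: True, e: False}
  {b: True, e: True, v: False, t: False}
  {b: True, e: False, v: False, t: False}
  {b: True, t: True, e: True, v: False}
  {b: True, t: True, e: False, v: False}
  {v: True, e: True, b: False, t: False}
  {v: True, b: False, e: False, t: False}
  {t: True, v: True, e: True, b: False}
  {t: True, v: True, b: False, e: False}
  {e: True, b: False, v: False, t: False}


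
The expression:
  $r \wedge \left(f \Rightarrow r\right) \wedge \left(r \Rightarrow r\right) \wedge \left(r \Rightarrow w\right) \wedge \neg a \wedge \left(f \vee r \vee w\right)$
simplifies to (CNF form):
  $r \wedge w \wedge \neg a$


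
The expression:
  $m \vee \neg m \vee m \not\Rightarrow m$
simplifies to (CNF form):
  $\text{True}$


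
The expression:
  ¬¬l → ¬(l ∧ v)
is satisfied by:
  {l: False, v: False}
  {v: True, l: False}
  {l: True, v: False}


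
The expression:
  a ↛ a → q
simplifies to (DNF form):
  True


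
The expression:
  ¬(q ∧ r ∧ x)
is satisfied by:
  {q: False, x: False, r: False}
  {r: True, q: False, x: False}
  {x: True, q: False, r: False}
  {r: True, x: True, q: False}
  {q: True, r: False, x: False}
  {r: True, q: True, x: False}
  {x: True, q: True, r: False}


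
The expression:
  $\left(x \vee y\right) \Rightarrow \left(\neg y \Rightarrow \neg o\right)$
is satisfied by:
  {y: True, o: False, x: False}
  {o: False, x: False, y: False}
  {y: True, x: True, o: False}
  {x: True, o: False, y: False}
  {y: True, o: True, x: False}
  {o: True, y: False, x: False}
  {y: True, x: True, o: True}


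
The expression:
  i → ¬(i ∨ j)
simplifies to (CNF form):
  ¬i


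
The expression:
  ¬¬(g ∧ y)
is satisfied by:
  {g: True, y: True}


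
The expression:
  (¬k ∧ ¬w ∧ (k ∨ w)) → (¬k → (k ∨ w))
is always true.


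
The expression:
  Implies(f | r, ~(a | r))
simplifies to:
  ~r & (~a | ~f)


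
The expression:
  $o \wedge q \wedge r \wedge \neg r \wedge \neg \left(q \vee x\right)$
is never true.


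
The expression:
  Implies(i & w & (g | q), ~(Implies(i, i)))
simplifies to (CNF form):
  (~g | ~i | ~w) & (~i | ~q | ~w)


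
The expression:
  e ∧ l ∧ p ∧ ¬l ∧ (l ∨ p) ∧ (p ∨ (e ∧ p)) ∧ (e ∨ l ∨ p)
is never true.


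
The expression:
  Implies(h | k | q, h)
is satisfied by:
  {h: True, q: False, k: False}
  {h: True, k: True, q: False}
  {h: True, q: True, k: False}
  {h: True, k: True, q: True}
  {k: False, q: False, h: False}


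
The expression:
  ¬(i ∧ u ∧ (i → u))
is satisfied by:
  {u: False, i: False}
  {i: True, u: False}
  {u: True, i: False}


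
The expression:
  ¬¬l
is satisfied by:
  {l: True}


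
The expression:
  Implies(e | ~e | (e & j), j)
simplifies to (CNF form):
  j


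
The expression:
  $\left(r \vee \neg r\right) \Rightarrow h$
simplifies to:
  $h$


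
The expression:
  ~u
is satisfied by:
  {u: False}


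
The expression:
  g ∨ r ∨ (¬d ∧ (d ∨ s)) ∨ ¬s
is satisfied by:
  {r: True, g: True, s: False, d: False}
  {r: True, s: False, g: False, d: False}
  {g: True, r: False, s: False, d: False}
  {r: False, s: False, g: False, d: False}
  {d: True, r: True, g: True, s: False}
  {d: True, r: True, s: False, g: False}
  {d: True, g: True, r: False, s: False}
  {d: True, r: False, s: False, g: False}
  {r: True, s: True, g: True, d: False}
  {r: True, s: True, d: False, g: False}
  {s: True, g: True, d: False, r: False}
  {s: True, d: False, g: False, r: False}
  {r: True, s: True, d: True, g: True}
  {r: True, s: True, d: True, g: False}
  {s: True, d: True, g: True, r: False}


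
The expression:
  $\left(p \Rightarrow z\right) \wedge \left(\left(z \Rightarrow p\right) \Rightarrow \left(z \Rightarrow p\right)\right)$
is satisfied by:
  {z: True, p: False}
  {p: False, z: False}
  {p: True, z: True}


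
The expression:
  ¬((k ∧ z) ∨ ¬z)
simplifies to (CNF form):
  z ∧ ¬k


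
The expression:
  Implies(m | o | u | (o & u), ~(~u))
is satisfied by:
  {u: True, o: False, m: False}
  {u: True, m: True, o: False}
  {u: True, o: True, m: False}
  {u: True, m: True, o: True}
  {m: False, o: False, u: False}


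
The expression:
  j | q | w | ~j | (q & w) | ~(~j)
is always true.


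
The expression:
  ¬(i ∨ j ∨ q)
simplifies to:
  ¬i ∧ ¬j ∧ ¬q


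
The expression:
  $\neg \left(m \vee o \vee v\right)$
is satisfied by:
  {v: False, o: False, m: False}


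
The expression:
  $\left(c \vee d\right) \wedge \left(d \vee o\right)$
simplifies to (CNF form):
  $\left(c \vee d\right) \wedge \left(d \vee o\right)$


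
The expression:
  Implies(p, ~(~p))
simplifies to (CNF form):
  True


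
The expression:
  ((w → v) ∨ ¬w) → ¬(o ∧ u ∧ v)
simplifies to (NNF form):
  ¬o ∨ ¬u ∨ ¬v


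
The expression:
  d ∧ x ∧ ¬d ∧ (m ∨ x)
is never true.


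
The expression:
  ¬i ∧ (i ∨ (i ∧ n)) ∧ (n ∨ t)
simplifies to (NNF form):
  False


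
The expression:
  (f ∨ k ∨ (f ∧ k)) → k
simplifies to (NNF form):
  k ∨ ¬f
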